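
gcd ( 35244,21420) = 36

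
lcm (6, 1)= 6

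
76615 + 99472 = 176087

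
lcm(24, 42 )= 168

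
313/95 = 3 + 28/95 = 3.29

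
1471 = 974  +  497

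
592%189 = 25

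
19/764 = 19/764  =  0.02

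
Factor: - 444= - 2^2*  3^1*  37^1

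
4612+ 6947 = 11559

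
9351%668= 667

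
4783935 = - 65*(- 73599) 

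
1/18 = 1/18 = 0.06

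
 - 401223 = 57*(-7039 )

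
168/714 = 4/17= 0.24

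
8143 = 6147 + 1996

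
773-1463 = - 690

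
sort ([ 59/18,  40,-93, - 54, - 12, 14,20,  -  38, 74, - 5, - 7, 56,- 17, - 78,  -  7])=[  -  93, - 78, - 54,-38 , - 17, - 12,  -  7, - 7, - 5,59/18,14, 20,40, 56,74 ]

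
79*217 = 17143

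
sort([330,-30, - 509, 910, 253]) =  [ - 509, - 30,253,330, 910] 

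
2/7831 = 2/7831 = 0.00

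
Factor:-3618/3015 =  - 6/5 = - 2^1*3^1*5^( - 1 ) 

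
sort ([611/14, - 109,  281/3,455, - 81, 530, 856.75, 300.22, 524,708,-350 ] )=[ -350, - 109 ,- 81,611/14, 281/3, 300.22, 455,524, 530,  708,  856.75]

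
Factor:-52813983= - 3^1*61^1*191^1*1511^1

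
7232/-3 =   -  2411+1/3  =  - 2410.67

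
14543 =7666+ 6877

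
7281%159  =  126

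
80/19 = 80/19 = 4.21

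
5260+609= 5869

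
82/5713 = 82/5713 = 0.01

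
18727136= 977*19168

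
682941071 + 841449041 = 1524390112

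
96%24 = 0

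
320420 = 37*8660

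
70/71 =70/71 = 0.99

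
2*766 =1532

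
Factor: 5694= 2^1*3^1*13^1*73^1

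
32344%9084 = 5092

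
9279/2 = 9279/2=4639.50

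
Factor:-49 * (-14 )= 2^1*7^3 = 686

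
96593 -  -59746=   156339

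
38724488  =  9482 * 4084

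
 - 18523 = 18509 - 37032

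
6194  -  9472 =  - 3278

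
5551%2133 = 1285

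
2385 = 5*477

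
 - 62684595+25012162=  - 37672433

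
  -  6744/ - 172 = 39 + 9/43=39.21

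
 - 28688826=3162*( - 9073)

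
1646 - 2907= - 1261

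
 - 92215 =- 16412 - 75803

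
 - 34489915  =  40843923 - 75333838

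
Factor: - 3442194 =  - 2^1 * 3^2*7^1*17^1* 1607^1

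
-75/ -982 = 75/982 =0.08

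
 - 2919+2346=-573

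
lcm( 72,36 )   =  72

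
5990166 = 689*8694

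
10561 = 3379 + 7182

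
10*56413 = 564130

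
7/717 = 7/717  =  0.01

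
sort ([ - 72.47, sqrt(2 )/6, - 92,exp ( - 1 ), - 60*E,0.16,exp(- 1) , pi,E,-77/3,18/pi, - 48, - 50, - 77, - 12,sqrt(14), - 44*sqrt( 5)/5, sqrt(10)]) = [ - 60*E, - 92,  -  77, - 72.47, - 50 , - 48, - 77/3, - 44*sqrt(5) /5, - 12, 0.16, sqrt (2)/6 , exp ( - 1),exp(-1 ),E,pi,sqrt(10),sqrt(  14), 18/pi ]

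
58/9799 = 58/9799 =0.01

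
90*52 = 4680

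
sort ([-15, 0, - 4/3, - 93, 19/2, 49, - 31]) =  [ - 93, - 31, - 15, - 4/3, 0, 19/2,  49 ] 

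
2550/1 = 2550  =  2550.00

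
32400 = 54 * 600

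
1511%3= 2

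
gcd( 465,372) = 93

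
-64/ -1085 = 64/1085 = 0.06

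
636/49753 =636/49753 = 0.01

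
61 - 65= - 4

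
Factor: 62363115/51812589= 3^3* 5^1*29^( - 1)*43^1 * 3581^1*595547^ (-1 ) = 20787705/17270863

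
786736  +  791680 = 1578416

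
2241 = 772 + 1469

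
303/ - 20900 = - 303/20900 = - 0.01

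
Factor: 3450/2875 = 6/5 = 2^1*3^1*5^( -1 )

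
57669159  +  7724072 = 65393231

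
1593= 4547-2954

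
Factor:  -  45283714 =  - 2^1* 7^1*3234551^1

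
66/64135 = 66/64135 = 0.00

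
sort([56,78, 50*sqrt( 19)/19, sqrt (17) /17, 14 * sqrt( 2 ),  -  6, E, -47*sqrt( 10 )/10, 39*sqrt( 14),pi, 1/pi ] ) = [-47*sqrt(10 )/10 , - 6, sqrt(17) /17, 1/pi, E, pi, 50*sqrt( 19 ) /19, 14*sqrt( 2), 56,78,39 * sqrt(14)]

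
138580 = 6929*20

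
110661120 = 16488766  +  94172354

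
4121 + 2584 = 6705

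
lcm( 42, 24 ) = 168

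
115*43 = 4945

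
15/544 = 15/544  =  0.03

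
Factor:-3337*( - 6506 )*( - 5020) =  -2^3*5^1*47^1 * 71^1*251^1*3253^1 = -108986820440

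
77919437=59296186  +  18623251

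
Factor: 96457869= 3^2*83^1 *129127^1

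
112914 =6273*18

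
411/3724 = 411/3724 = 0.11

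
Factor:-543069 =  - 3^2*83^1 * 727^1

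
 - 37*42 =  - 1554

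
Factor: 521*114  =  59394 = 2^1*3^1 *19^1*521^1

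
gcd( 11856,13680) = 912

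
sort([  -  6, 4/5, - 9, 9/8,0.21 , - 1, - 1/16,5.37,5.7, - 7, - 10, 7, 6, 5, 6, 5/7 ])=[ -10, - 9, - 7, - 6, - 1,-1/16,0.21,5/7, 4/5, 9/8, 5,5.37, 5.7,6,6,7 ] 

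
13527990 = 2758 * 4905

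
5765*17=98005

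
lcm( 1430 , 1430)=1430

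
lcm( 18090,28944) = 144720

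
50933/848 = 60 + 1/16 = 60.06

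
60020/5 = 12004= 12004.00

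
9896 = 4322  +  5574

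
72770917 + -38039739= 34731178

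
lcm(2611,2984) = 20888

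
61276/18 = 30638/9 = 3404.22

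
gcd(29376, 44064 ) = 14688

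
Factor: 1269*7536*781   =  7468846704  =  2^4*3^4*11^1* 47^1*71^1*157^1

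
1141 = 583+558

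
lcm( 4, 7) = 28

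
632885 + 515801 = 1148686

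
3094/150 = 20 + 47/75 = 20.63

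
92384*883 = 81575072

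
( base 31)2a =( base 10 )72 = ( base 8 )110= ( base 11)66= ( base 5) 242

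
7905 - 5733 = 2172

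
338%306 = 32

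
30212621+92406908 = 122619529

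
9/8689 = 9/8689 = 0.00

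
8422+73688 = 82110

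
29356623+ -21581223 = 7775400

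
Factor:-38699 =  - 38699^1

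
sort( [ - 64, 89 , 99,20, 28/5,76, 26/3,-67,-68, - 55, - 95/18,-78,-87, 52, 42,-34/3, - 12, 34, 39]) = [-87, - 78, - 68, - 67, - 64,- 55 , - 12,-34/3  , - 95/18, 28/5,26/3,20,  34, 39, 42, 52,  76, 89, 99] 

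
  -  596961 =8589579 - 9186540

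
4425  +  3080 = 7505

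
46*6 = 276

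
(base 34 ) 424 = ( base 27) 6bp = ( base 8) 11130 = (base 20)beg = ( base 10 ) 4696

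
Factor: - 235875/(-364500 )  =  2^( - 2)  *  3^( - 5) *17^1*37^1 = 629/972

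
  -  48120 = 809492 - 857612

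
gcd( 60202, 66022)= 2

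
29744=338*88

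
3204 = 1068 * 3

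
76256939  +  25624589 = 101881528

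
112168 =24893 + 87275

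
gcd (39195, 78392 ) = 1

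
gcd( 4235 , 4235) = 4235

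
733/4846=733/4846 =0.15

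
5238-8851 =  - 3613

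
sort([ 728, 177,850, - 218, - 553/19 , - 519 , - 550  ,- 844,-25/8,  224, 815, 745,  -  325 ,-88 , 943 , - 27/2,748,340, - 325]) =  [ - 844, - 550,-519, - 325, - 325, - 218,-88, - 553/19, - 27/2, - 25/8, 177 , 224, 340, 728, 745,  748,815,850,943]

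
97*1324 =128428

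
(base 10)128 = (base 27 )4k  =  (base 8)200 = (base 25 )53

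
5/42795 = 1/8559 = 0.00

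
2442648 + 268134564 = 270577212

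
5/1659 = 5/1659 = 0.00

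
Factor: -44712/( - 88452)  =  46/91 = 2^1*7^(  -  1 )*13^( - 1)*23^1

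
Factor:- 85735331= -11^1*7794121^1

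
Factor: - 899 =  - 29^1*31^1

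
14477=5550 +8927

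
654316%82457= 77117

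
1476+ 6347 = 7823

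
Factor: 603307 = 19^1*113^1*281^1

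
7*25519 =178633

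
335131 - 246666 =88465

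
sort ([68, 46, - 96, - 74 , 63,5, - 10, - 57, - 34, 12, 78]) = [ - 96, - 74 , - 57,-34, - 10, 5, 12,46, 63 , 68,78] 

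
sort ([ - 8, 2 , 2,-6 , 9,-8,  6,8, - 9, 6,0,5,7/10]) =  [ - 9,  -  8,- 8, - 6,0, 7/10, 2 , 2 , 5, 6, 6  ,  8,9]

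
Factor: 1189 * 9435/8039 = 3^1 * 5^1*17^1*29^1*37^1*41^1*8039^( - 1) = 11218215/8039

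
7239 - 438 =6801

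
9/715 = 9/715 = 0.01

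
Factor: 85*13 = 5^1*13^1*17^1 = 1105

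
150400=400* 376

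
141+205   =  346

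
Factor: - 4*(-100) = 400 = 2^4 * 5^2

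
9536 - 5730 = 3806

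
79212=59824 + 19388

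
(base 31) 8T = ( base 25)b2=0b100010101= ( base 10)277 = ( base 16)115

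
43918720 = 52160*842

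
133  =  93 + 40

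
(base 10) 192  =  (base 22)8G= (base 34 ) 5m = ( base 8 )300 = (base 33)5R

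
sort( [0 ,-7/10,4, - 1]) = [ - 1,-7/10, 0,4]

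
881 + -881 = 0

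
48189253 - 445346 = 47743907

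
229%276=229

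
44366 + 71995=116361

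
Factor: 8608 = 2^5*269^1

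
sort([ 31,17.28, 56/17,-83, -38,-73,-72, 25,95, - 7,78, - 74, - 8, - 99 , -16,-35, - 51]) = [ - 99, - 83, - 74,-73, - 72, - 51, - 38, - 35, - 16,  -  8, - 7,56/17,17.28, 25,31,78, 95]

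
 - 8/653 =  - 8/653 = - 0.01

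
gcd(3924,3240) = 36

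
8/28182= 4/14091 = 0.00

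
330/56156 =165/28078 =0.01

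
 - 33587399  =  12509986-46097385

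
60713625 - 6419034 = 54294591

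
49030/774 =24515/387 = 63.35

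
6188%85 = 68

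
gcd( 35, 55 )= 5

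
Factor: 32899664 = 2^4*7^1*157^1*1871^1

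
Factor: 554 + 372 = 2^1 * 463^1 = 926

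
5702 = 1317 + 4385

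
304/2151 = 304/2151= 0.14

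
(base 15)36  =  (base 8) 63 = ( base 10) 51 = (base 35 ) 1G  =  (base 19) 2D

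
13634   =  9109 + 4525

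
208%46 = 24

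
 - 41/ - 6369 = 41/6369 = 0.01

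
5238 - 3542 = 1696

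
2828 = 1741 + 1087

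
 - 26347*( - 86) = 2265842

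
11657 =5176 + 6481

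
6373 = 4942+1431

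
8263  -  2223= 6040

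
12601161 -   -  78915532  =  91516693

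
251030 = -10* (-25103) 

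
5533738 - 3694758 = 1838980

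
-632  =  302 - 934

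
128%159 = 128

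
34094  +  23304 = 57398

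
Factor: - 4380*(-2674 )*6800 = 2^7*3^1*5^3 * 7^1*17^1*73^1 * 191^1= 79642416000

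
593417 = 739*803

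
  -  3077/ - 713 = 4 + 225/713 = 4.32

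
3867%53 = 51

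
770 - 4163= - 3393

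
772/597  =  772/597= 1.29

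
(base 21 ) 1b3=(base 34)jt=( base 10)675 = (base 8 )1243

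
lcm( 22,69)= 1518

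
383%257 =126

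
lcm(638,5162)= 56782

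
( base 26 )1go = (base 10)1116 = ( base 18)380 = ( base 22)26G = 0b10001011100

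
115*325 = 37375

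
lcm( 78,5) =390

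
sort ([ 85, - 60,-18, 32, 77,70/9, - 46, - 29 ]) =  [-60, -46,-29, - 18, 70/9, 32, 77,85]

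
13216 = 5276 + 7940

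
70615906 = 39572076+31043830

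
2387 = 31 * 77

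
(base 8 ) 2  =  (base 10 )2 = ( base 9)2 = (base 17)2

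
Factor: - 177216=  - 2^6*3^1*13^1*71^1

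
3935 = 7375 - 3440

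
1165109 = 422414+742695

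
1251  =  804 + 447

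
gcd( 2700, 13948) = 4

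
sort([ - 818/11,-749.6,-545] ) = [ - 749.6, - 545, - 818/11 ] 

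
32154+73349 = 105503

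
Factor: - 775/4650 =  - 2^( - 1)*3^ ( - 1) = - 1/6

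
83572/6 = 13928 + 2/3 = 13928.67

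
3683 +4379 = 8062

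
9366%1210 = 896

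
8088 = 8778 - 690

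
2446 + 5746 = 8192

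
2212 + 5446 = 7658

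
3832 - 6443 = -2611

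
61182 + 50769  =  111951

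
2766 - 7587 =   -  4821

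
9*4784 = 43056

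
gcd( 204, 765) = 51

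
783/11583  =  29/429 = 0.07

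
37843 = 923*41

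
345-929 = -584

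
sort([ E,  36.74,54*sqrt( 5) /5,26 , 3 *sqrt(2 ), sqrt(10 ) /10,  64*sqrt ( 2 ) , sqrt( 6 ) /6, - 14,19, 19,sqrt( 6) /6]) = [ - 14 , sqrt(10)/10,sqrt( 6) /6, sqrt(6)/6,E,3*sqrt(2 ), 19,19, 54* sqrt(5 )/5, 26,36.74, 64*sqrt (2) ]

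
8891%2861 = 308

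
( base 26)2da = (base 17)5f0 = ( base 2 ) 11010100100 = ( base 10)1700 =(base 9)2288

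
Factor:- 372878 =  - 2^1*11^1*17^1 * 997^1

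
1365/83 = 1365/83 = 16.45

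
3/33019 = 3/33019 = 0.00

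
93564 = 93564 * 1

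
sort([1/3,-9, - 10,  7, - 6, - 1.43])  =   [ - 10, - 9, - 6, - 1.43, 1/3, 7] 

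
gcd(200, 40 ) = 40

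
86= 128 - 42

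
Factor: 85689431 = 613^1*139787^1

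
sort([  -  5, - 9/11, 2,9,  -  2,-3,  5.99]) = [ - 5 ,  -  3,-2, - 9/11,  2,5.99, 9] 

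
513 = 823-310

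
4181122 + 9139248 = 13320370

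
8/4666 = 4/2333 =0.00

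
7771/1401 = 7771/1401  =  5.55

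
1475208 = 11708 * 126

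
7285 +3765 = 11050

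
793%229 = 106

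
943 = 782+161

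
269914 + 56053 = 325967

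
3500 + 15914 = 19414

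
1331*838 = 1115378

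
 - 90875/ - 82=90875/82 = 1108.23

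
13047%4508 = 4031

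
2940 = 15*196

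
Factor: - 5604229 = - 5604229^1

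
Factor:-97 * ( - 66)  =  6402 = 2^1*3^1*11^1 * 97^1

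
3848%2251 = 1597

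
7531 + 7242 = 14773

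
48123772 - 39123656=9000116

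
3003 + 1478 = 4481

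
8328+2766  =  11094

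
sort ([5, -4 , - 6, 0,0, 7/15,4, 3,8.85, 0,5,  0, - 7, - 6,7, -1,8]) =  [-7,  -  6, - 6, - 4,-1, 0,0, 0, 0, 7/15,3, 4, 5,5, 7, 8, 8.85] 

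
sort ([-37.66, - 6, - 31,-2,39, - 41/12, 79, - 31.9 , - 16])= [ - 37.66, - 31.9,-31, - 16, - 6,-41/12, - 2 , 39,  79] 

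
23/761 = 23/761= 0.03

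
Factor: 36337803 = 3^1*3121^1*3881^1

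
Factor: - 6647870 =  - 2^1*5^1*229^1* 2903^1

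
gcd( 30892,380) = 4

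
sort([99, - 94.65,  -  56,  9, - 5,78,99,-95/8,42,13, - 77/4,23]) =[-94.65, - 56,  -  77/4 , - 95/8, - 5,  9,13,23, 42, 78, 99, 99]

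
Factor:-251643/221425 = -3^1*5^( - 2 )*7^1*17^(  -  1)*23^1 = - 483/425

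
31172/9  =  3463 + 5/9 = 3463.56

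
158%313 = 158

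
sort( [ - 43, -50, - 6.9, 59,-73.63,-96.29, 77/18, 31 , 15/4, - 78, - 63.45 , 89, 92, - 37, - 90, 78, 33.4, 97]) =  [ - 96.29, - 90,- 78,  -  73.63, - 63.45, - 50, - 43,-37, - 6.9,15/4, 77/18, 31,  33.4,59,  78, 89 , 92,97 ] 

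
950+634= 1584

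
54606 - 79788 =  - 25182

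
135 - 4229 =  - 4094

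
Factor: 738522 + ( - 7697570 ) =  - 2^3*509^1*1709^1 = -6959048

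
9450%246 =102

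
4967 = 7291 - 2324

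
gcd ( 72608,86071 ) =1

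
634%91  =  88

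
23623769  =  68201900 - 44578131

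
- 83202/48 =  - 13867/8= -1733.38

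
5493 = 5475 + 18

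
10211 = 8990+1221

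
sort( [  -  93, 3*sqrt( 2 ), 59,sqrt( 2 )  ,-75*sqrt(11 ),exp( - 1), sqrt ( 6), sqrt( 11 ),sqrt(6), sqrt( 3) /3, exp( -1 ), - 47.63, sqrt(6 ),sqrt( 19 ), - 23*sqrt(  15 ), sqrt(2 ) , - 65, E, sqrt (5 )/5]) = [  -  75*sqrt( 11), - 93,-23 * sqrt ( 15 ), - 65,-47.63,exp ( - 1),exp ( - 1 ),sqrt( 5)/5, sqrt(3)/3,  sqrt(2 ),sqrt(2 ),sqrt( 6 ), sqrt( 6 ), sqrt( 6 ), E,sqrt ( 11 ),3*sqrt ( 2 ) , sqrt( 19),59]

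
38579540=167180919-128601379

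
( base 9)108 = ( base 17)54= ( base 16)59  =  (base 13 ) 6b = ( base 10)89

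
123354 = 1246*99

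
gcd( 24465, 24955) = 35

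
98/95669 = 14/13667=0.00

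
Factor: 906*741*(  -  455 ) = -2^1*3^2*5^1*7^1*13^2* 19^1*151^1  =  - 305462430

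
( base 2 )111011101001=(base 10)3817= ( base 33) 3gm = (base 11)2960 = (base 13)1978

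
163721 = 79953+83768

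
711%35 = 11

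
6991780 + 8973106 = 15964886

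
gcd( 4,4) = 4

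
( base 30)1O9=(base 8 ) 3135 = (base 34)1dv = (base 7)4515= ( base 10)1629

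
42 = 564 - 522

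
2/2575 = 2/2575  =  0.00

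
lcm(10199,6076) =285572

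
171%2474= 171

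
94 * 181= 17014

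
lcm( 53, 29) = 1537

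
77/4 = 77/4 = 19.25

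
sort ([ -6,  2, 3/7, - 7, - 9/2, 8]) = [ - 7 , - 6, - 9/2,3/7, 2,8 ]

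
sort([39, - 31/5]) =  [-31/5, 39 ] 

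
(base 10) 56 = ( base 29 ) 1R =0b111000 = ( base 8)70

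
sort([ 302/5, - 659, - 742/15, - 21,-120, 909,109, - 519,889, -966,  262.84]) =[ - 966, - 659,  -  519 , - 120, - 742/15, - 21, 302/5,109,262.84, 889, 909] 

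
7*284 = 1988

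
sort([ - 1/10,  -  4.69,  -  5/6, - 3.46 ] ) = [ - 4.69, - 3.46, -5/6, - 1/10 ]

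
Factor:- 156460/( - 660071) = 2^2*5^1*7823^1*660071^ ( - 1 ) 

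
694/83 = 694/83=8.36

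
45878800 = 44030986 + 1847814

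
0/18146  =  0= 0.00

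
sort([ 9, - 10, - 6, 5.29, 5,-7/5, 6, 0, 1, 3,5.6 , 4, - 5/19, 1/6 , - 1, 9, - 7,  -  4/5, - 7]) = [ - 10, - 7,  -  7, - 6,-7/5, - 1,  -  4/5, - 5/19,0, 1/6,1, 3,4,5,  5.29, 5.6,  6 , 9 , 9 ] 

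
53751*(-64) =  - 3440064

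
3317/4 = 829 + 1/4=829.25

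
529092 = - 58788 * ( - 9 ) 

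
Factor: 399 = 3^1*7^1 * 19^1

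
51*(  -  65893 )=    - 3360543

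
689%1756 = 689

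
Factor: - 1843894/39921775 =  - 2^1*5^ (-2 )*13^1*70919^1 * 1596871^ ( -1)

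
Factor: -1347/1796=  - 3/4 = - 2^( - 2 )*3^1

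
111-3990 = -3879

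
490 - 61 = 429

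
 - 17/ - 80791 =17/80791= 0.00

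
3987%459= 315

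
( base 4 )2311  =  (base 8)265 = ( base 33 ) 5g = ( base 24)7D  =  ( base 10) 181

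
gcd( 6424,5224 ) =8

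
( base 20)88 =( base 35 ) 4s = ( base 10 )168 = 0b10101000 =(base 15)B3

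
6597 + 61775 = 68372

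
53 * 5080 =269240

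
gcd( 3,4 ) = 1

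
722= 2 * 361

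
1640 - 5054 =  - 3414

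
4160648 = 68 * 61186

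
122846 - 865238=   -  742392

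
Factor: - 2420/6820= - 11/31  =  - 11^1*31^ (  -  1) 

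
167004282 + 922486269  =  1089490551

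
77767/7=11109 +4/7  =  11109.57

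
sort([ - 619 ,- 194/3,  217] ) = [ - 619, - 194/3,217 ] 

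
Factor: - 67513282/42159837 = -2^1 * 3^ (-1) * 1789^1*18869^1*14053279^(-1)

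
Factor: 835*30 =2^1* 3^1*5^2*167^1 = 25050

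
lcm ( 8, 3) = 24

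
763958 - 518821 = 245137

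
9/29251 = 9/29251 = 0.00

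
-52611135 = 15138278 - 67749413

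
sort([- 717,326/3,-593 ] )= [-717, - 593, 326/3] 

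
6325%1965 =430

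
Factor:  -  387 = - 3^2*43^1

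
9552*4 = 38208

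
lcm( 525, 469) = 35175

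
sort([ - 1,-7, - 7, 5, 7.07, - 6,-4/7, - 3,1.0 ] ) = [ - 7, - 7,-6, - 3, - 1,  -  4/7,1.0, 5 , 7.07 ] 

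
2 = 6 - 4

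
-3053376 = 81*(-37696 )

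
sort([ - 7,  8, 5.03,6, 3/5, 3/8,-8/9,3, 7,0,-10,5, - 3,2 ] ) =[  -  10,-7, - 3,- 8/9,0, 3/8,3/5, 2,3,5, 5.03, 6,7,8]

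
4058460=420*9663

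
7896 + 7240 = 15136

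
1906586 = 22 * 86663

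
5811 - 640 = 5171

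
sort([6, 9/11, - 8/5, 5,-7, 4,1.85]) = [ - 7, - 8/5,9/11 , 1.85, 4, 5,6]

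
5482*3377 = 18512714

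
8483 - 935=7548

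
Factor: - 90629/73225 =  - 5^( - 2 )*7^1*11^2 * 29^( - 1 )*101^ ( - 1 )*107^1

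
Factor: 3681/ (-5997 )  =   - 3^1*409^1*1999^(- 1) = -  1227/1999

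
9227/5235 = 1+3992/5235 = 1.76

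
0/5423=0= 0.00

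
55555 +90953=146508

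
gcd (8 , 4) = 4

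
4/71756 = 1/17939 = 0.00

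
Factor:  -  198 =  - 2^1*3^2*11^1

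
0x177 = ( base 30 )cf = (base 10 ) 375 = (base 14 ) 1cb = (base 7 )1044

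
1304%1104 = 200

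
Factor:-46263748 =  - 2^2*11565937^1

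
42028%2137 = 1425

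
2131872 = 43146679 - 41014807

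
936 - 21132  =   - 20196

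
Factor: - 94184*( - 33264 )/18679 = 3132936576/18679 = 2^7* 3^3 *7^1*11^1*61^1*193^1 * 18679^(-1) 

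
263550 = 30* 8785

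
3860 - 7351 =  - 3491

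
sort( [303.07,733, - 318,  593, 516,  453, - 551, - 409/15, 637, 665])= [ - 551, - 318, - 409/15, 303.07, 453,  516, 593,  637,665,733 ]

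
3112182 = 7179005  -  4066823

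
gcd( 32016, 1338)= 6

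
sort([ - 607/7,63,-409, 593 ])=[ - 409, - 607/7, 63,593] 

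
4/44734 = 2/22367 = 0.00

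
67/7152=67/7152  =  0.01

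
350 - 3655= - 3305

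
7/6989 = 7/6989 = 0.00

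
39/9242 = 39/9242 = 0.00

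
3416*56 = 191296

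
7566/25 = 302 + 16/25=302.64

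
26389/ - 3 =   -  8797 + 2/3 = - 8796.33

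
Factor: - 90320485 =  - 5^1*2339^1 *7723^1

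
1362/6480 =227/1080=0.21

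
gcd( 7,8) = 1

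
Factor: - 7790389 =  - 1279^1*6091^1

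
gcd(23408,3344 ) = 3344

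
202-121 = 81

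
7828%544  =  212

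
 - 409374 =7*(-58482 )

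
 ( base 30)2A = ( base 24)2m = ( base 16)46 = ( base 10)70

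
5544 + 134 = 5678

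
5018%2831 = 2187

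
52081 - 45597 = 6484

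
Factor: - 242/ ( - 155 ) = 2^1*5^( - 1)*11^2*31^(-1)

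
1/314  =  1/314= 0.00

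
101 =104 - 3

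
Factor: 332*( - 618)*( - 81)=2^3*3^5*83^1*103^1 = 16619256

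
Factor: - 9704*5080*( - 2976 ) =2^11*3^1*5^1*31^1*127^1*1213^1= 146705848320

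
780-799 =-19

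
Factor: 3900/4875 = 4/5 =2^2 * 5^(-1) 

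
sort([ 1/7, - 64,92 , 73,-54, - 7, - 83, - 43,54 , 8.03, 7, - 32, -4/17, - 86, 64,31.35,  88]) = [ - 86, - 83, - 64, - 54, - 43, - 32 ,- 7, - 4/17,1/7, 7, 8.03, 31.35,54, 64,73,88,92 ] 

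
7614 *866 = 6593724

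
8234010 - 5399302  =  2834708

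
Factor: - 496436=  - 2^2* 79^1*1571^1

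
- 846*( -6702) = 5669892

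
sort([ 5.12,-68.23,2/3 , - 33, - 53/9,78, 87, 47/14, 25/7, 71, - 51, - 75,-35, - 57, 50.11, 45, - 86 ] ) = [ - 86, - 75, - 68.23, - 57, - 51, - 35, - 33, - 53/9  ,  2/3, 47/14,25/7,5.12,45, 50.11,  71, 78,  87 ] 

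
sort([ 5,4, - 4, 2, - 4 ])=[ - 4, - 4, 2,4,  5 ]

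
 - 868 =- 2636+1768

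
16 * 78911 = 1262576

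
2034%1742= 292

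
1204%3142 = 1204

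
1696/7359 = 1696/7359 = 0.23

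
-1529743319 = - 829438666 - 700304653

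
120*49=5880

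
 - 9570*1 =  - 9570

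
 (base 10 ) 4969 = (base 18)f61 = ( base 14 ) 1b4d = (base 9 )6731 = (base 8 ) 11551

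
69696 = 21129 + 48567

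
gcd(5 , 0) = 5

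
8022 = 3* 2674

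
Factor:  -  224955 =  - 3^2*5^1*4999^1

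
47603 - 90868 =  - 43265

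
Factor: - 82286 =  - 2^1*41143^1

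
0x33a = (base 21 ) 1I7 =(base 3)1010121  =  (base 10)826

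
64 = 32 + 32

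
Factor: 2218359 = 3^1*11^1 * 13^1*5171^1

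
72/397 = 72/397 = 0.18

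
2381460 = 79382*30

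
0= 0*68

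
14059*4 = 56236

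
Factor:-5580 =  - 2^2*3^2*5^1*31^1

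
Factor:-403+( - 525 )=  -  928 = - 2^5*29^1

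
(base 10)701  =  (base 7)2021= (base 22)19j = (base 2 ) 1010111101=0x2BD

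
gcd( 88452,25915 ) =1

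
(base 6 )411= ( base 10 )151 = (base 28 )5b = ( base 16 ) 97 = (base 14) AB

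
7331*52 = 381212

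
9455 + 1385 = 10840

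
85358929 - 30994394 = 54364535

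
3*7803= 23409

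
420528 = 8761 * 48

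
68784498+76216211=145000709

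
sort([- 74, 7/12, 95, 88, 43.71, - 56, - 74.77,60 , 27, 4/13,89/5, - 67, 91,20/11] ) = [  -  74.77, - 74, - 67, - 56, 4/13,7/12,20/11, 89/5, 27, 43.71, 60,88,91, 95]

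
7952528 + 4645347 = 12597875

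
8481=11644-3163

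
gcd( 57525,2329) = 1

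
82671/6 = 27557/2  =  13778.50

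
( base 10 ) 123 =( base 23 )58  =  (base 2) 1111011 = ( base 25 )4N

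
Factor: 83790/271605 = 294/953 = 2^1 *3^1* 7^2*953^ (  -  1)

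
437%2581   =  437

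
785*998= 783430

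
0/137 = 0  =  0.00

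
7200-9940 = -2740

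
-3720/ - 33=1240/11 =112.73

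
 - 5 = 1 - 6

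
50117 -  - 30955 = 81072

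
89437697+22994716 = 112432413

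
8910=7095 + 1815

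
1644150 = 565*2910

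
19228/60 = 320 + 7/15 = 320.47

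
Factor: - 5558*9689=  - 53851462 = - 2^1*7^1*397^1*9689^1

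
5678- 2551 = 3127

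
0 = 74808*0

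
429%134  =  27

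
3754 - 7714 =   -  3960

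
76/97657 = 76/97657 = 0.00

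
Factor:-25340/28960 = - 2^( - 3 )*7^1 = - 7/8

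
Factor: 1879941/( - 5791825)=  - 3^1*5^( - 2 )*7^1*13^( - 1)*71^( - 1)*251^( - 1 )*89521^1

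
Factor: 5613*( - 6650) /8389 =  - 37326450/8389= - 2^1*3^1 * 5^2*7^1 * 19^1*1871^1 *8389^( - 1)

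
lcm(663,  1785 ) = 23205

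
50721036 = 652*77793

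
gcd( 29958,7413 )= 3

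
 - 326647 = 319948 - 646595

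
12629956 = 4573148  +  8056808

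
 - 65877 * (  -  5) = 329385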